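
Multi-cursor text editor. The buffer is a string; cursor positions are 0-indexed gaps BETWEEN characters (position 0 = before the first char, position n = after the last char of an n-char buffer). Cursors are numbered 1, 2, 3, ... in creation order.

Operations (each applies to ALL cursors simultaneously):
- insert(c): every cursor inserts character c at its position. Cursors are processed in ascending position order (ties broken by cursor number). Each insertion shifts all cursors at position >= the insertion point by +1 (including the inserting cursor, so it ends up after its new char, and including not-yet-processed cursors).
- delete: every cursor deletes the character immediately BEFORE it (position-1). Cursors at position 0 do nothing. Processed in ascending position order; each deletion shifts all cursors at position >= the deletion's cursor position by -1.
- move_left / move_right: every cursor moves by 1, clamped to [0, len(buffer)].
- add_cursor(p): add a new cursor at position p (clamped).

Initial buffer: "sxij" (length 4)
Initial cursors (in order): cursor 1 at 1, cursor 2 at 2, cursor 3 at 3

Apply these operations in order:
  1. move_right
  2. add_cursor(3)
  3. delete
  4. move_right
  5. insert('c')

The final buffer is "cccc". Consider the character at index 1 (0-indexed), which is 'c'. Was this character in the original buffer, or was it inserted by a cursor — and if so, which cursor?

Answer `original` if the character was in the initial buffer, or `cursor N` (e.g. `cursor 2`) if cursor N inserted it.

Answer: cursor 2

Derivation:
After op 1 (move_right): buffer="sxij" (len 4), cursors c1@2 c2@3 c3@4, authorship ....
After op 2 (add_cursor(3)): buffer="sxij" (len 4), cursors c1@2 c2@3 c4@3 c3@4, authorship ....
After op 3 (delete): buffer="" (len 0), cursors c1@0 c2@0 c3@0 c4@0, authorship 
After op 4 (move_right): buffer="" (len 0), cursors c1@0 c2@0 c3@0 c4@0, authorship 
After op 5 (insert('c')): buffer="cccc" (len 4), cursors c1@4 c2@4 c3@4 c4@4, authorship 1234
Authorship (.=original, N=cursor N): 1 2 3 4
Index 1: author = 2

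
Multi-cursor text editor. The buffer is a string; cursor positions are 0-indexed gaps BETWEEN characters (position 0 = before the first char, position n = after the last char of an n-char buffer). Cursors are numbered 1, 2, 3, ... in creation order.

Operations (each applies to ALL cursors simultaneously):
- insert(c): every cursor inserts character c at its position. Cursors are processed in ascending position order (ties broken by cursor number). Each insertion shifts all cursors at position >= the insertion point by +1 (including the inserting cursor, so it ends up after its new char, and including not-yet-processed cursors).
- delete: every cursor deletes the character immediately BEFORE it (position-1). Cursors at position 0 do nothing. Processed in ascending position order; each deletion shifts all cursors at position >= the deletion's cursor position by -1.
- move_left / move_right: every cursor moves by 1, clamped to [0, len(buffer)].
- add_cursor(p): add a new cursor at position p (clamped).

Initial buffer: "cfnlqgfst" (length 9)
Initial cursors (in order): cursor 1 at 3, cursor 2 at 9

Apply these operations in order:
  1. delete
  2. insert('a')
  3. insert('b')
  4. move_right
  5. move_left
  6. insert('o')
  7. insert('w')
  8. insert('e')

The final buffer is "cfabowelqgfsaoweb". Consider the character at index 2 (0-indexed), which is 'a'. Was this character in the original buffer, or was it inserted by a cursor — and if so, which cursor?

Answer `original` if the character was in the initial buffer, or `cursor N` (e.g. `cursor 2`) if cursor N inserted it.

After op 1 (delete): buffer="cflqgfs" (len 7), cursors c1@2 c2@7, authorship .......
After op 2 (insert('a')): buffer="cfalqgfsa" (len 9), cursors c1@3 c2@9, authorship ..1.....2
After op 3 (insert('b')): buffer="cfablqgfsab" (len 11), cursors c1@4 c2@11, authorship ..11.....22
After op 4 (move_right): buffer="cfablqgfsab" (len 11), cursors c1@5 c2@11, authorship ..11.....22
After op 5 (move_left): buffer="cfablqgfsab" (len 11), cursors c1@4 c2@10, authorship ..11.....22
After op 6 (insert('o')): buffer="cfabolqgfsaob" (len 13), cursors c1@5 c2@12, authorship ..111.....222
After op 7 (insert('w')): buffer="cfabowlqgfsaowb" (len 15), cursors c1@6 c2@14, authorship ..1111.....2222
After op 8 (insert('e')): buffer="cfabowelqgfsaoweb" (len 17), cursors c1@7 c2@16, authorship ..11111.....22222
Authorship (.=original, N=cursor N): . . 1 1 1 1 1 . . . . . 2 2 2 2 2
Index 2: author = 1

Answer: cursor 1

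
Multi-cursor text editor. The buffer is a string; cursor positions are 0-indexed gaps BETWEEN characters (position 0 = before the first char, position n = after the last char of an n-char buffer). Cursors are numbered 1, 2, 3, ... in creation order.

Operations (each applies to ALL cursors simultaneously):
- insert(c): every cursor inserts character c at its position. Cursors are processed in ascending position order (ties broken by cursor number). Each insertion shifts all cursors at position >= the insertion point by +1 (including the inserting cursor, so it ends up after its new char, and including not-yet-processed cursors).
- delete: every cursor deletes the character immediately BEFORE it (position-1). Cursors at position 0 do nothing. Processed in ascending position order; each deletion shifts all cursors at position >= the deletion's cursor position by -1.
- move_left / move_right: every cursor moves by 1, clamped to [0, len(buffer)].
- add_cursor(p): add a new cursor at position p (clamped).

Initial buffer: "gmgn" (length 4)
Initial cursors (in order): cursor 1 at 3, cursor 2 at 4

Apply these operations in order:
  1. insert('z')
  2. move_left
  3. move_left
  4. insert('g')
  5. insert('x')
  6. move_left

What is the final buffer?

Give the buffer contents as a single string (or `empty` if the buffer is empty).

After op 1 (insert('z')): buffer="gmgznz" (len 6), cursors c1@4 c2@6, authorship ...1.2
After op 2 (move_left): buffer="gmgznz" (len 6), cursors c1@3 c2@5, authorship ...1.2
After op 3 (move_left): buffer="gmgznz" (len 6), cursors c1@2 c2@4, authorship ...1.2
After op 4 (insert('g')): buffer="gmggzgnz" (len 8), cursors c1@3 c2@6, authorship ..1.12.2
After op 5 (insert('x')): buffer="gmgxgzgxnz" (len 10), cursors c1@4 c2@8, authorship ..11.122.2
After op 6 (move_left): buffer="gmgxgzgxnz" (len 10), cursors c1@3 c2@7, authorship ..11.122.2

Answer: gmgxgzgxnz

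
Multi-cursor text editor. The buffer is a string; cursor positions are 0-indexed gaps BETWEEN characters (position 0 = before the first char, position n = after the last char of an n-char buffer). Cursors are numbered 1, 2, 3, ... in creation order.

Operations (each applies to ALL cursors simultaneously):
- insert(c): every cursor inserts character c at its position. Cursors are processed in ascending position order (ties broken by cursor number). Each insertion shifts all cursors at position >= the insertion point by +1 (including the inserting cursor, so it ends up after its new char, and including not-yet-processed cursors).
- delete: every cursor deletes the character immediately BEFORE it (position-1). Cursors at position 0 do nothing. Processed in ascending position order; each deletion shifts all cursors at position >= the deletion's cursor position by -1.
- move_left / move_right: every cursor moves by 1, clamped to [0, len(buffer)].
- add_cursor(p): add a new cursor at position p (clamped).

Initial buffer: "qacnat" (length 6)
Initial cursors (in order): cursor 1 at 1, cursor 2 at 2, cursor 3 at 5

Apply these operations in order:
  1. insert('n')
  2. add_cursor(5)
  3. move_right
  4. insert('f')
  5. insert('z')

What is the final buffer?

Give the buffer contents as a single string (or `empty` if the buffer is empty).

After op 1 (insert('n')): buffer="qnancnant" (len 9), cursors c1@2 c2@4 c3@8, authorship .1.2...3.
After op 2 (add_cursor(5)): buffer="qnancnant" (len 9), cursors c1@2 c2@4 c4@5 c3@8, authorship .1.2...3.
After op 3 (move_right): buffer="qnancnant" (len 9), cursors c1@3 c2@5 c4@6 c3@9, authorship .1.2...3.
After op 4 (insert('f')): buffer="qnafncfnfantf" (len 13), cursors c1@4 c2@7 c4@9 c3@13, authorship .1.12.2.4.3.3
After op 5 (insert('z')): buffer="qnafzncfznfzantfz" (len 17), cursors c1@5 c2@9 c4@12 c3@17, authorship .1.112.22.44.3.33

Answer: qnafzncfznfzantfz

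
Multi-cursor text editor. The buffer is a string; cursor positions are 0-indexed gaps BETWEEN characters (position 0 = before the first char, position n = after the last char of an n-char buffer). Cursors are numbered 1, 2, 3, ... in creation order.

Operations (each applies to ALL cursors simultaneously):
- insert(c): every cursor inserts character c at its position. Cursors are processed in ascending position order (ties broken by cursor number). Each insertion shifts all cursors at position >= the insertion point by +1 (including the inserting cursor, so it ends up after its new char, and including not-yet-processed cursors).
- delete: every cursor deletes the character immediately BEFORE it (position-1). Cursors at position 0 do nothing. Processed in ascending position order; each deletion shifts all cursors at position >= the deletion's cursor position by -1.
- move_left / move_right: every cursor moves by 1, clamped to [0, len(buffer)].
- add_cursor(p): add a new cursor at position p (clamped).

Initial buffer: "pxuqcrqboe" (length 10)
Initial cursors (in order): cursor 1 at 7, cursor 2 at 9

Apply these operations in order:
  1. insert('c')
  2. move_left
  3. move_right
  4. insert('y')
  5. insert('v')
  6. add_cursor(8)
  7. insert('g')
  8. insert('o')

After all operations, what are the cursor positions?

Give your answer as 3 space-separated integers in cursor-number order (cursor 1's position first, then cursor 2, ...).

Answer: 14 21 10

Derivation:
After op 1 (insert('c')): buffer="pxuqcrqcboce" (len 12), cursors c1@8 c2@11, authorship .......1..2.
After op 2 (move_left): buffer="pxuqcrqcboce" (len 12), cursors c1@7 c2@10, authorship .......1..2.
After op 3 (move_right): buffer="pxuqcrqcboce" (len 12), cursors c1@8 c2@11, authorship .......1..2.
After op 4 (insert('y')): buffer="pxuqcrqcybocye" (len 14), cursors c1@9 c2@13, authorship .......11..22.
After op 5 (insert('v')): buffer="pxuqcrqcyvbocyve" (len 16), cursors c1@10 c2@15, authorship .......111..222.
After op 6 (add_cursor(8)): buffer="pxuqcrqcyvbocyve" (len 16), cursors c3@8 c1@10 c2@15, authorship .......111..222.
After op 7 (insert('g')): buffer="pxuqcrqcgyvgbocyvge" (len 19), cursors c3@9 c1@12 c2@18, authorship .......13111..2222.
After op 8 (insert('o')): buffer="pxuqcrqcgoyvgobocyvgoe" (len 22), cursors c3@10 c1@14 c2@21, authorship .......1331111..22222.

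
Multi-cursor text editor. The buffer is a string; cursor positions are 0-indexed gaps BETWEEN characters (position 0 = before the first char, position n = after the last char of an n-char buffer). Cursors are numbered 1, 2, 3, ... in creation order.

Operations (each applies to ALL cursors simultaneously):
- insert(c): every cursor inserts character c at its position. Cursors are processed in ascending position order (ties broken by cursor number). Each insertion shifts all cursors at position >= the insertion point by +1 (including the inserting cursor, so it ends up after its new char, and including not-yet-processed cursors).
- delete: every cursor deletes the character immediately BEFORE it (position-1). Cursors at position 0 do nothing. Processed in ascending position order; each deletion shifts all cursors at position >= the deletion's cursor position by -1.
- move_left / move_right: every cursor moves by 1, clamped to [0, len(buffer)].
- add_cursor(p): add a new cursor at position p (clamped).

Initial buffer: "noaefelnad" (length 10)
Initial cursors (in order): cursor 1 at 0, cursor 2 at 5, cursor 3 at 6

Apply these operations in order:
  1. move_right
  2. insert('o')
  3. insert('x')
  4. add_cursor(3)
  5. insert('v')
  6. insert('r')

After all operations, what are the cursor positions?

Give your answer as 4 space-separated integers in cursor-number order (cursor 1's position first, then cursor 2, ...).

Answer: 7 16 21 7

Derivation:
After op 1 (move_right): buffer="noaefelnad" (len 10), cursors c1@1 c2@6 c3@7, authorship ..........
After op 2 (insert('o')): buffer="nooaefeolonad" (len 13), cursors c1@2 c2@8 c3@10, authorship .1.....2.3...
After op 3 (insert('x')): buffer="noxoaefeoxloxnad" (len 16), cursors c1@3 c2@10 c3@13, authorship .11.....22.33...
After op 4 (add_cursor(3)): buffer="noxoaefeoxloxnad" (len 16), cursors c1@3 c4@3 c2@10 c3@13, authorship .11.....22.33...
After op 5 (insert('v')): buffer="noxvvoaefeoxvloxvnad" (len 20), cursors c1@5 c4@5 c2@13 c3@17, authorship .1114.....222.333...
After op 6 (insert('r')): buffer="noxvvrroaefeoxvrloxvrnad" (len 24), cursors c1@7 c4@7 c2@16 c3@21, authorship .111414.....2222.3333...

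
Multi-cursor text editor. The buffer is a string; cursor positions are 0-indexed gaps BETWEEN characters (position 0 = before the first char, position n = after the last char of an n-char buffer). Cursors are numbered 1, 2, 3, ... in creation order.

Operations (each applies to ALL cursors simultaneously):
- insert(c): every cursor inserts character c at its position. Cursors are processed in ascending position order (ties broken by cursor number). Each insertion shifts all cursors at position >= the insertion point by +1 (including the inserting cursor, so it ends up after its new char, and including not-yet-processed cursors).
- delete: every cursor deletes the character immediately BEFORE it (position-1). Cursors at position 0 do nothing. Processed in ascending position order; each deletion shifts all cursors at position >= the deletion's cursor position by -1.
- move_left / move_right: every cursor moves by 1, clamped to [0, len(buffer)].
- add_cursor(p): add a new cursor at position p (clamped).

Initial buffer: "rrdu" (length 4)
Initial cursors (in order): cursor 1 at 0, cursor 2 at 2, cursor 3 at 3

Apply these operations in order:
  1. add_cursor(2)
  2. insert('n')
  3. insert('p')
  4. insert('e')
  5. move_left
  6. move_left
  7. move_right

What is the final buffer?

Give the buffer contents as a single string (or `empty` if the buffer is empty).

After op 1 (add_cursor(2)): buffer="rrdu" (len 4), cursors c1@0 c2@2 c4@2 c3@3, authorship ....
After op 2 (insert('n')): buffer="nrrnndnu" (len 8), cursors c1@1 c2@5 c4@5 c3@7, authorship 1..24.3.
After op 3 (insert('p')): buffer="nprrnnppdnpu" (len 12), cursors c1@2 c2@8 c4@8 c3@11, authorship 11..2424.33.
After op 4 (insert('e')): buffer="nperrnnppeednpeu" (len 16), cursors c1@3 c2@11 c4@11 c3@15, authorship 111..242424.333.
After op 5 (move_left): buffer="nperrnnppeednpeu" (len 16), cursors c1@2 c2@10 c4@10 c3@14, authorship 111..242424.333.
After op 6 (move_left): buffer="nperrnnppeednpeu" (len 16), cursors c1@1 c2@9 c4@9 c3@13, authorship 111..242424.333.
After op 7 (move_right): buffer="nperrnnppeednpeu" (len 16), cursors c1@2 c2@10 c4@10 c3@14, authorship 111..242424.333.

Answer: nperrnnppeednpeu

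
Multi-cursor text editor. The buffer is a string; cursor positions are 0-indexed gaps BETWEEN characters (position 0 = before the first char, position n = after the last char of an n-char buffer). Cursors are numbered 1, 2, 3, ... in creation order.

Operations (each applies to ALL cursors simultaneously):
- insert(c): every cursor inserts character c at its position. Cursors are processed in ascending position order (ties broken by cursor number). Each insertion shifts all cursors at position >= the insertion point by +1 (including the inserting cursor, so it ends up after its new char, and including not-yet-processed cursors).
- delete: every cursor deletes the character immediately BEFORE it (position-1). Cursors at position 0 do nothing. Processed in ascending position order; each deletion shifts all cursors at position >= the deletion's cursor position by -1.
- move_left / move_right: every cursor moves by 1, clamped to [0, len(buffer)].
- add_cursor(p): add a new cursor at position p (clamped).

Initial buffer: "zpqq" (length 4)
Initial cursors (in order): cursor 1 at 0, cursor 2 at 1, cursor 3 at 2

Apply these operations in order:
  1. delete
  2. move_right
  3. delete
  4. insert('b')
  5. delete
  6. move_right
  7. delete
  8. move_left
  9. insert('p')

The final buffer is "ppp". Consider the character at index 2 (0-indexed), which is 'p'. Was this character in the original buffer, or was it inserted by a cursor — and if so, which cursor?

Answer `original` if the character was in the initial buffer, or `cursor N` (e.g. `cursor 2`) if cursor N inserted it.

Answer: cursor 3

Derivation:
After op 1 (delete): buffer="qq" (len 2), cursors c1@0 c2@0 c3@0, authorship ..
After op 2 (move_right): buffer="qq" (len 2), cursors c1@1 c2@1 c3@1, authorship ..
After op 3 (delete): buffer="q" (len 1), cursors c1@0 c2@0 c3@0, authorship .
After op 4 (insert('b')): buffer="bbbq" (len 4), cursors c1@3 c2@3 c3@3, authorship 123.
After op 5 (delete): buffer="q" (len 1), cursors c1@0 c2@0 c3@0, authorship .
After op 6 (move_right): buffer="q" (len 1), cursors c1@1 c2@1 c3@1, authorship .
After op 7 (delete): buffer="" (len 0), cursors c1@0 c2@0 c3@0, authorship 
After op 8 (move_left): buffer="" (len 0), cursors c1@0 c2@0 c3@0, authorship 
After op 9 (insert('p')): buffer="ppp" (len 3), cursors c1@3 c2@3 c3@3, authorship 123
Authorship (.=original, N=cursor N): 1 2 3
Index 2: author = 3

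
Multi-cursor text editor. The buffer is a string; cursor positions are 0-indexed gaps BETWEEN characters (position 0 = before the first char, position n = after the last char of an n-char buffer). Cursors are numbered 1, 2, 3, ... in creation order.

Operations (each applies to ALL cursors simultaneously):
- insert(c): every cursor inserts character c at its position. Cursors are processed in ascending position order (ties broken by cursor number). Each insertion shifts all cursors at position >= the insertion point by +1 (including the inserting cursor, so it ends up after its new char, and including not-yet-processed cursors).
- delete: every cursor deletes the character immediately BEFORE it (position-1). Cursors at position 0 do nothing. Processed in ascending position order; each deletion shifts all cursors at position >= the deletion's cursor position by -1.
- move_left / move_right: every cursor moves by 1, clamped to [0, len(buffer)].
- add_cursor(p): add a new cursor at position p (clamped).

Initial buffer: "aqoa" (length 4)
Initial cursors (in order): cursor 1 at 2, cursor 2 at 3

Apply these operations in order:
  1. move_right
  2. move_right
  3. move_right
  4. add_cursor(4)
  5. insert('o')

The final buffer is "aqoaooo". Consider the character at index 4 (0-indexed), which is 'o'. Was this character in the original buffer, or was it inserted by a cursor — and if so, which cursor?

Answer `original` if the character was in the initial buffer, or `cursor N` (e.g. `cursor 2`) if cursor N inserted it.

After op 1 (move_right): buffer="aqoa" (len 4), cursors c1@3 c2@4, authorship ....
After op 2 (move_right): buffer="aqoa" (len 4), cursors c1@4 c2@4, authorship ....
After op 3 (move_right): buffer="aqoa" (len 4), cursors c1@4 c2@4, authorship ....
After op 4 (add_cursor(4)): buffer="aqoa" (len 4), cursors c1@4 c2@4 c3@4, authorship ....
After op 5 (insert('o')): buffer="aqoaooo" (len 7), cursors c1@7 c2@7 c3@7, authorship ....123
Authorship (.=original, N=cursor N): . . . . 1 2 3
Index 4: author = 1

Answer: cursor 1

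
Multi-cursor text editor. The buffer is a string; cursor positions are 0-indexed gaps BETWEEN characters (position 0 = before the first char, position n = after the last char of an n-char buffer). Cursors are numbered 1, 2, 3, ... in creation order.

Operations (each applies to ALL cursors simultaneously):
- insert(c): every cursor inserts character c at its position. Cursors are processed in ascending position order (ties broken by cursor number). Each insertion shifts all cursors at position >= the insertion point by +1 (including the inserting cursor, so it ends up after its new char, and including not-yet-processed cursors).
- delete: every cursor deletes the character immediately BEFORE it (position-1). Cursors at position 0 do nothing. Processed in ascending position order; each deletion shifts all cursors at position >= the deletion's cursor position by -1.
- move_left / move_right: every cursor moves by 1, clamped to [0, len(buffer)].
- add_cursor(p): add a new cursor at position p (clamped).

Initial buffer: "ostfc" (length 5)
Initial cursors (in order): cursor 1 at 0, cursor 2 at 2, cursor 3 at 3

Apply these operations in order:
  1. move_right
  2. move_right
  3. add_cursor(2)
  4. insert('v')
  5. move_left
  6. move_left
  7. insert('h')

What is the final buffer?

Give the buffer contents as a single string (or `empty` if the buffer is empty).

Answer: oshhvvthfvhcv

Derivation:
After op 1 (move_right): buffer="ostfc" (len 5), cursors c1@1 c2@3 c3@4, authorship .....
After op 2 (move_right): buffer="ostfc" (len 5), cursors c1@2 c2@4 c3@5, authorship .....
After op 3 (add_cursor(2)): buffer="ostfc" (len 5), cursors c1@2 c4@2 c2@4 c3@5, authorship .....
After op 4 (insert('v')): buffer="osvvtfvcv" (len 9), cursors c1@4 c4@4 c2@7 c3@9, authorship ..14..2.3
After op 5 (move_left): buffer="osvvtfvcv" (len 9), cursors c1@3 c4@3 c2@6 c3@8, authorship ..14..2.3
After op 6 (move_left): buffer="osvvtfvcv" (len 9), cursors c1@2 c4@2 c2@5 c3@7, authorship ..14..2.3
After op 7 (insert('h')): buffer="oshhvvthfvhcv" (len 13), cursors c1@4 c4@4 c2@8 c3@11, authorship ..1414.2.23.3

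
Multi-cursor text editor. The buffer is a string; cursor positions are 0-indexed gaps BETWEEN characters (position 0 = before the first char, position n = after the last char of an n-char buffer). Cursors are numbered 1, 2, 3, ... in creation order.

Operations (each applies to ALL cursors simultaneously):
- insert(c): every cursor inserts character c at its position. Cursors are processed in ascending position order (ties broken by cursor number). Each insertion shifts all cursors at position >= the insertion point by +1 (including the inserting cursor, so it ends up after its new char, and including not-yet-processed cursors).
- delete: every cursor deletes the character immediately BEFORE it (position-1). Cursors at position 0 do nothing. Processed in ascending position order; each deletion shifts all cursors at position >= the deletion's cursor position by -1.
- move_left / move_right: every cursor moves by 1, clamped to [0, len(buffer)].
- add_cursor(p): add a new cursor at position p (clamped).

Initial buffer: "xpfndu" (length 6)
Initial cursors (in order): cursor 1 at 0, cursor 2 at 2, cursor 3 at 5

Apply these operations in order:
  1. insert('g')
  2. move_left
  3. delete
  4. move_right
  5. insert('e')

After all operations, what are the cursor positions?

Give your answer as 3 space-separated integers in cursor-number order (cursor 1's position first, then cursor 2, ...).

Answer: 2 5 9

Derivation:
After op 1 (insert('g')): buffer="gxpgfndgu" (len 9), cursors c1@1 c2@4 c3@8, authorship 1..2...3.
After op 2 (move_left): buffer="gxpgfndgu" (len 9), cursors c1@0 c2@3 c3@7, authorship 1..2...3.
After op 3 (delete): buffer="gxgfngu" (len 7), cursors c1@0 c2@2 c3@5, authorship 1.2..3.
After op 4 (move_right): buffer="gxgfngu" (len 7), cursors c1@1 c2@3 c3@6, authorship 1.2..3.
After op 5 (insert('e')): buffer="gexgefngeu" (len 10), cursors c1@2 c2@5 c3@9, authorship 11.22..33.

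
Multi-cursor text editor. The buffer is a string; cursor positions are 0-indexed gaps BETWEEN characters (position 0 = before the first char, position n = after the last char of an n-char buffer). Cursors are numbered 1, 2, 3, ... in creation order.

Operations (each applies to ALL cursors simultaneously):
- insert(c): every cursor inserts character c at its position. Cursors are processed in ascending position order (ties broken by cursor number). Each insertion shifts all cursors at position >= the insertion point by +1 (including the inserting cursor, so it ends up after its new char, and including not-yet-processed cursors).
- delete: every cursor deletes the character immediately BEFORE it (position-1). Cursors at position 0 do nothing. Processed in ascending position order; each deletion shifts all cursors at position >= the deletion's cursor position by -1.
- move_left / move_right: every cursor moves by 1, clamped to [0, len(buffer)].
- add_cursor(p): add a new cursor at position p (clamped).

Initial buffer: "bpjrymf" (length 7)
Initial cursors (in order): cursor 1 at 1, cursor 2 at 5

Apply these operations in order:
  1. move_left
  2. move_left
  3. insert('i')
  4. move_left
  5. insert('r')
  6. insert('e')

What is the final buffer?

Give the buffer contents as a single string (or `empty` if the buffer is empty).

Answer: reibpjreirymf

Derivation:
After op 1 (move_left): buffer="bpjrymf" (len 7), cursors c1@0 c2@4, authorship .......
After op 2 (move_left): buffer="bpjrymf" (len 7), cursors c1@0 c2@3, authorship .......
After op 3 (insert('i')): buffer="ibpjirymf" (len 9), cursors c1@1 c2@5, authorship 1...2....
After op 4 (move_left): buffer="ibpjirymf" (len 9), cursors c1@0 c2@4, authorship 1...2....
After op 5 (insert('r')): buffer="ribpjrirymf" (len 11), cursors c1@1 c2@6, authorship 11...22....
After op 6 (insert('e')): buffer="reibpjreirymf" (len 13), cursors c1@2 c2@8, authorship 111...222....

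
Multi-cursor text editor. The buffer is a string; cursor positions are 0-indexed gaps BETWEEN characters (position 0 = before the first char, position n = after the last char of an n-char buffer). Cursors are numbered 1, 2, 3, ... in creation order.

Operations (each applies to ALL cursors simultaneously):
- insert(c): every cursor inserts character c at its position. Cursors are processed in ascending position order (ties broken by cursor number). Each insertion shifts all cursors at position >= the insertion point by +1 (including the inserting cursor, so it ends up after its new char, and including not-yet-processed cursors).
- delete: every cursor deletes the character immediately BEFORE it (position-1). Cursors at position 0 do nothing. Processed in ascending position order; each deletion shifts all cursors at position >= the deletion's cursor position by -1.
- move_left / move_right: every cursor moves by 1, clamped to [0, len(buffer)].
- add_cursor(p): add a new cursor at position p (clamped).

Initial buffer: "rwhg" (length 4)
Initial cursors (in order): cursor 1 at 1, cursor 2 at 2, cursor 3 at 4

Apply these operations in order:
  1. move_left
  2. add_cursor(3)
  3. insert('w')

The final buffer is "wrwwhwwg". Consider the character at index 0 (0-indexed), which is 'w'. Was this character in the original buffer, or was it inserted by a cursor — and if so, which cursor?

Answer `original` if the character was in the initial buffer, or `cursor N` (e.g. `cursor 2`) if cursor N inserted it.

After op 1 (move_left): buffer="rwhg" (len 4), cursors c1@0 c2@1 c3@3, authorship ....
After op 2 (add_cursor(3)): buffer="rwhg" (len 4), cursors c1@0 c2@1 c3@3 c4@3, authorship ....
After op 3 (insert('w')): buffer="wrwwhwwg" (len 8), cursors c1@1 c2@3 c3@7 c4@7, authorship 1.2..34.
Authorship (.=original, N=cursor N): 1 . 2 . . 3 4 .
Index 0: author = 1

Answer: cursor 1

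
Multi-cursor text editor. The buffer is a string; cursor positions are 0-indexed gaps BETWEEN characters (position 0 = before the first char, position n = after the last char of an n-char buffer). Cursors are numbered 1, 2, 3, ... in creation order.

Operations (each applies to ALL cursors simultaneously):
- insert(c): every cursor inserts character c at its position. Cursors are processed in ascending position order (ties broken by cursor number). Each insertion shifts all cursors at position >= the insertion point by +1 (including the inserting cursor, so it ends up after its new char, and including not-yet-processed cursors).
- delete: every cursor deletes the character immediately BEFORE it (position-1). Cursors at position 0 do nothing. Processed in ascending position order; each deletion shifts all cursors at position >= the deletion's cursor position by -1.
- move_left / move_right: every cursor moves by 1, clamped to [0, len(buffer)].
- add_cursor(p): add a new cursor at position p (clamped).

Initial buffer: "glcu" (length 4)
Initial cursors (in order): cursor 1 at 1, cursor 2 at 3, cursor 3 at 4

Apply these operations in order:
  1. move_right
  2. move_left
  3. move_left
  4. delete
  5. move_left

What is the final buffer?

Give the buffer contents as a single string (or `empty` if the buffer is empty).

After op 1 (move_right): buffer="glcu" (len 4), cursors c1@2 c2@4 c3@4, authorship ....
After op 2 (move_left): buffer="glcu" (len 4), cursors c1@1 c2@3 c3@3, authorship ....
After op 3 (move_left): buffer="glcu" (len 4), cursors c1@0 c2@2 c3@2, authorship ....
After op 4 (delete): buffer="cu" (len 2), cursors c1@0 c2@0 c3@0, authorship ..
After op 5 (move_left): buffer="cu" (len 2), cursors c1@0 c2@0 c3@0, authorship ..

Answer: cu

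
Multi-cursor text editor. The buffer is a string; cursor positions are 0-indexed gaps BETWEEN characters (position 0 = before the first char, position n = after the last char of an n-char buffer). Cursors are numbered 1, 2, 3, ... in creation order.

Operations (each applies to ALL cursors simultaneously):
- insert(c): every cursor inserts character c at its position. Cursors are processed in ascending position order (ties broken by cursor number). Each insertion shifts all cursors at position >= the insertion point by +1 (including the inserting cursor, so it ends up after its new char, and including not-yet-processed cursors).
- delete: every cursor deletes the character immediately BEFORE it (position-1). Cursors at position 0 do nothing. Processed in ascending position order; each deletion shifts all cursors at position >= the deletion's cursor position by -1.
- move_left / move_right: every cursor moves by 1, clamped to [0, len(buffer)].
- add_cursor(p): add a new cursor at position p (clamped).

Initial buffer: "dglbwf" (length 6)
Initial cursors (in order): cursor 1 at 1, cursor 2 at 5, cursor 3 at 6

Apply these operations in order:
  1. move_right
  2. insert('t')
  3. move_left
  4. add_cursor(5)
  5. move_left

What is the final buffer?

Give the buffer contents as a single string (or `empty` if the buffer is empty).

After op 1 (move_right): buffer="dglbwf" (len 6), cursors c1@2 c2@6 c3@6, authorship ......
After op 2 (insert('t')): buffer="dgtlbwftt" (len 9), cursors c1@3 c2@9 c3@9, authorship ..1....23
After op 3 (move_left): buffer="dgtlbwftt" (len 9), cursors c1@2 c2@8 c3@8, authorship ..1....23
After op 4 (add_cursor(5)): buffer="dgtlbwftt" (len 9), cursors c1@2 c4@5 c2@8 c3@8, authorship ..1....23
After op 5 (move_left): buffer="dgtlbwftt" (len 9), cursors c1@1 c4@4 c2@7 c3@7, authorship ..1....23

Answer: dgtlbwftt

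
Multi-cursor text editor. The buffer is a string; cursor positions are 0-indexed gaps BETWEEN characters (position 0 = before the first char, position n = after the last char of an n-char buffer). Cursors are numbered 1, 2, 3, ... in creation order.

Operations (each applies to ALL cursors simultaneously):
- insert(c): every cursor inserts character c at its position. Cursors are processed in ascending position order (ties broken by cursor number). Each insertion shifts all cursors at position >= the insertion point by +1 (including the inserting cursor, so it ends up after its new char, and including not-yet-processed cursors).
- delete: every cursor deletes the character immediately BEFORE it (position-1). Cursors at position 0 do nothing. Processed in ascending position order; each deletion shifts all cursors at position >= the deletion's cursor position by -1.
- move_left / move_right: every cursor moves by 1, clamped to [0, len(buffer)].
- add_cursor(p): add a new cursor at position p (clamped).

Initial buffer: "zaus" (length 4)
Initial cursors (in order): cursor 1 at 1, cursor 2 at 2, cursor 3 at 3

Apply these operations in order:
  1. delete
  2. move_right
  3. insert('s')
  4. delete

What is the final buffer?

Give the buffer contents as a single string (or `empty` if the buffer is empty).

After op 1 (delete): buffer="s" (len 1), cursors c1@0 c2@0 c3@0, authorship .
After op 2 (move_right): buffer="s" (len 1), cursors c1@1 c2@1 c3@1, authorship .
After op 3 (insert('s')): buffer="ssss" (len 4), cursors c1@4 c2@4 c3@4, authorship .123
After op 4 (delete): buffer="s" (len 1), cursors c1@1 c2@1 c3@1, authorship .

Answer: s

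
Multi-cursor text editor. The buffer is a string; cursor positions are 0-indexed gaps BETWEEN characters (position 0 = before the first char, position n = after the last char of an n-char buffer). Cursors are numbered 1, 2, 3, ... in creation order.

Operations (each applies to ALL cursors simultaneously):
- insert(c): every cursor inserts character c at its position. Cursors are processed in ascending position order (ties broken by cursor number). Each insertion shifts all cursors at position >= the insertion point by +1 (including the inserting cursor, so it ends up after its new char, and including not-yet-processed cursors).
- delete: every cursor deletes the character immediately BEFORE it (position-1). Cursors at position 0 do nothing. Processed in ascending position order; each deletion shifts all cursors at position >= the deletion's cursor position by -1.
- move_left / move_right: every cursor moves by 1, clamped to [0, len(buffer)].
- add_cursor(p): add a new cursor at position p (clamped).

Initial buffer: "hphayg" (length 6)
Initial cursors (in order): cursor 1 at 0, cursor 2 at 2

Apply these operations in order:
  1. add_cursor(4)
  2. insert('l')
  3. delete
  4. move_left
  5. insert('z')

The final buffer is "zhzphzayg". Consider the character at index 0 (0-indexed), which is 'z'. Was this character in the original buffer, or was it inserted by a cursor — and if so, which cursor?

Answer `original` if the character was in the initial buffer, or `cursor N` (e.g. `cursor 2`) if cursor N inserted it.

Answer: cursor 1

Derivation:
After op 1 (add_cursor(4)): buffer="hphayg" (len 6), cursors c1@0 c2@2 c3@4, authorship ......
After op 2 (insert('l')): buffer="lhplhalyg" (len 9), cursors c1@1 c2@4 c3@7, authorship 1..2..3..
After op 3 (delete): buffer="hphayg" (len 6), cursors c1@0 c2@2 c3@4, authorship ......
After op 4 (move_left): buffer="hphayg" (len 6), cursors c1@0 c2@1 c3@3, authorship ......
After op 5 (insert('z')): buffer="zhzphzayg" (len 9), cursors c1@1 c2@3 c3@6, authorship 1.2..3...
Authorship (.=original, N=cursor N): 1 . 2 . . 3 . . .
Index 0: author = 1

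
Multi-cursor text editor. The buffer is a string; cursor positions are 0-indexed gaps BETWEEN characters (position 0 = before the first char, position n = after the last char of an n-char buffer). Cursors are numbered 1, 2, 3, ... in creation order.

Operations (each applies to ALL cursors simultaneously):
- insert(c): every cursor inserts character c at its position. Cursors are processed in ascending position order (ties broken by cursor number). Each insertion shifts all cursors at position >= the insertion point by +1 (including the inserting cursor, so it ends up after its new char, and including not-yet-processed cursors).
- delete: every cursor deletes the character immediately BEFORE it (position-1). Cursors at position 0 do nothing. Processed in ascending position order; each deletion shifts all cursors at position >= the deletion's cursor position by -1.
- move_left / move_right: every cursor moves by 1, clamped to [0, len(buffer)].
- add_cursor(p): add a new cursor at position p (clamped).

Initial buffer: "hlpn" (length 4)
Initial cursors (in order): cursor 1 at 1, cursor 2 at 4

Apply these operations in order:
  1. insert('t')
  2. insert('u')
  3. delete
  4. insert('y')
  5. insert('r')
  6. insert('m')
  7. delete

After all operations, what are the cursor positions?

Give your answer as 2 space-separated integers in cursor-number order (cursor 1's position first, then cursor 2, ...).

Answer: 4 10

Derivation:
After op 1 (insert('t')): buffer="htlpnt" (len 6), cursors c1@2 c2@6, authorship .1...2
After op 2 (insert('u')): buffer="htulpntu" (len 8), cursors c1@3 c2@8, authorship .11...22
After op 3 (delete): buffer="htlpnt" (len 6), cursors c1@2 c2@6, authorship .1...2
After op 4 (insert('y')): buffer="htylpnty" (len 8), cursors c1@3 c2@8, authorship .11...22
After op 5 (insert('r')): buffer="htyrlpntyr" (len 10), cursors c1@4 c2@10, authorship .111...222
After op 6 (insert('m')): buffer="htyrmlpntyrm" (len 12), cursors c1@5 c2@12, authorship .1111...2222
After op 7 (delete): buffer="htyrlpntyr" (len 10), cursors c1@4 c2@10, authorship .111...222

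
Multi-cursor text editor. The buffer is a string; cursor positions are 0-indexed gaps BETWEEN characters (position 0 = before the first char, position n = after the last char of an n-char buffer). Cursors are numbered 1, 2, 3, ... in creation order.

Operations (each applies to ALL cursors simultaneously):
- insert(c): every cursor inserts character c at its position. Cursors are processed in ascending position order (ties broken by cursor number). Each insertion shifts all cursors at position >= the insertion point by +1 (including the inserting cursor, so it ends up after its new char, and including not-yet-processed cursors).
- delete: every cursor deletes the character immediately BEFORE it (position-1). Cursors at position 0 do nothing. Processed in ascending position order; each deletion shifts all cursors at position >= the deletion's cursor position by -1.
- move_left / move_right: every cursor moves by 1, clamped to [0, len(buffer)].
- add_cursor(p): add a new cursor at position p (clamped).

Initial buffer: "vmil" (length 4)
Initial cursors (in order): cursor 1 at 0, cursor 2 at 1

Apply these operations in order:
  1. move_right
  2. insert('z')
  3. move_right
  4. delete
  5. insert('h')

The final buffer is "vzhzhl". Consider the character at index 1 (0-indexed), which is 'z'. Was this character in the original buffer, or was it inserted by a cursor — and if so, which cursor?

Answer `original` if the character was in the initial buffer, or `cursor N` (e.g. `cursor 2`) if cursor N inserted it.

After op 1 (move_right): buffer="vmil" (len 4), cursors c1@1 c2@2, authorship ....
After op 2 (insert('z')): buffer="vzmzil" (len 6), cursors c1@2 c2@4, authorship .1.2..
After op 3 (move_right): buffer="vzmzil" (len 6), cursors c1@3 c2@5, authorship .1.2..
After op 4 (delete): buffer="vzzl" (len 4), cursors c1@2 c2@3, authorship .12.
After op 5 (insert('h')): buffer="vzhzhl" (len 6), cursors c1@3 c2@5, authorship .1122.
Authorship (.=original, N=cursor N): . 1 1 2 2 .
Index 1: author = 1

Answer: cursor 1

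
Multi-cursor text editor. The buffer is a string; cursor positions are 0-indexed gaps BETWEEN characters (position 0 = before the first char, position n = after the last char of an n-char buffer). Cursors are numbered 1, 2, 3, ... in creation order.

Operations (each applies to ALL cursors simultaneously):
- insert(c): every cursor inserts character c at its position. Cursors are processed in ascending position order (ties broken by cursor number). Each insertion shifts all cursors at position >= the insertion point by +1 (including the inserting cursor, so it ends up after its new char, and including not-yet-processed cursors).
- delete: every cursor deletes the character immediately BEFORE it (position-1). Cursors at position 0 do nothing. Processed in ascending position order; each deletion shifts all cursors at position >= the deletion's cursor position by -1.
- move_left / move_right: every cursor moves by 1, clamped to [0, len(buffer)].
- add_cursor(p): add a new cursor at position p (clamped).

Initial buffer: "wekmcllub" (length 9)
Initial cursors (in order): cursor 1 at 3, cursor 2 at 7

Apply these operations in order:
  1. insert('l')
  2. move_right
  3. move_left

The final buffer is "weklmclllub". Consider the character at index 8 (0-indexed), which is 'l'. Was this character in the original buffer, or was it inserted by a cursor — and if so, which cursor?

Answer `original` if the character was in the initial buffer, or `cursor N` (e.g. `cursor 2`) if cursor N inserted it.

After op 1 (insert('l')): buffer="weklmclllub" (len 11), cursors c1@4 c2@9, authorship ...1....2..
After op 2 (move_right): buffer="weklmclllub" (len 11), cursors c1@5 c2@10, authorship ...1....2..
After op 3 (move_left): buffer="weklmclllub" (len 11), cursors c1@4 c2@9, authorship ...1....2..
Authorship (.=original, N=cursor N): . . . 1 . . . . 2 . .
Index 8: author = 2

Answer: cursor 2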